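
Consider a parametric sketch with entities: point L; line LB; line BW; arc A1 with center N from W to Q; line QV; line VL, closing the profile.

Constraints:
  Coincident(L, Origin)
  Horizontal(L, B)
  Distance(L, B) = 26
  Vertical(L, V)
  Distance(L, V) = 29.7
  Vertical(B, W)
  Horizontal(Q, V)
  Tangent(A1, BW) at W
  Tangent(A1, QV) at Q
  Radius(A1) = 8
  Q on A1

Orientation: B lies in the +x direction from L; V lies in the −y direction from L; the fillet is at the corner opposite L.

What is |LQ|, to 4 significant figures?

34.73

L is at the origin; L and B share the same y with |LB| = 26.0 and B on the +x side, so B = (26.00, 0.000). L and V share the same x with |LV| = 29.7 and V on the −y side, so V = (0.000, -29.70). The virtual corner opposite L is at (26.00, -29.70). Tangency of A1 to BW means the radius NW is perpendicular to BW and tangency of A1 to QV means the radius NQ is perpendicular to QV, with radius 8.0, so the center N sits 8.0 in from both sides at N = (18.00, -21.70). That places the tangent points at W = (26.00, -21.70) on BW and Q = (18.00, -29.70) on QV. Then |LQ| = |Q − L| = 34.73.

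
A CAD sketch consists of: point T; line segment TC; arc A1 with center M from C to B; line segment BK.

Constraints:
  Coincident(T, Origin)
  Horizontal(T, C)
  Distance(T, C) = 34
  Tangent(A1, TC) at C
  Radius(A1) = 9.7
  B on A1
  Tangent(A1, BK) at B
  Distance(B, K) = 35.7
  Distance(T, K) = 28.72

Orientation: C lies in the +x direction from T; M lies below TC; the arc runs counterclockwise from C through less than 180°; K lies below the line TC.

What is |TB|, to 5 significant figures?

27.186

Checks: |MB| = 9.700 ✓; ∠(MB, BK) = 90.00° ✓; |BK| = 35.70 ✓; |TK| = 28.72 ✓.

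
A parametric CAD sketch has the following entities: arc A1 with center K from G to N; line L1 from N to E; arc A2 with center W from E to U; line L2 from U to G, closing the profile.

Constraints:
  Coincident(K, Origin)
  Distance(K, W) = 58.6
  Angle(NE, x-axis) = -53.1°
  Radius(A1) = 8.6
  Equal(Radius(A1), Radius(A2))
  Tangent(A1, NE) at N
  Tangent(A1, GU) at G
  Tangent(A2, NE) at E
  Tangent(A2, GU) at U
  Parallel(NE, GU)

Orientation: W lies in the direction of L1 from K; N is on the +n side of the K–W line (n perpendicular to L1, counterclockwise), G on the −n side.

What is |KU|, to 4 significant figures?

59.23

Tangency of A1 to both parallel lines with radius 8.6 puts N and G at K ± 8.6·n: N = (6.877, 5.164), G = (-6.877, -5.164). Equal radii place E and U the same way about W: E = W + 8.6·n = (42.06, -41.70), U = W − 8.6·n = (28.31, -52.03). Then |KU| = |U − K| = 59.23.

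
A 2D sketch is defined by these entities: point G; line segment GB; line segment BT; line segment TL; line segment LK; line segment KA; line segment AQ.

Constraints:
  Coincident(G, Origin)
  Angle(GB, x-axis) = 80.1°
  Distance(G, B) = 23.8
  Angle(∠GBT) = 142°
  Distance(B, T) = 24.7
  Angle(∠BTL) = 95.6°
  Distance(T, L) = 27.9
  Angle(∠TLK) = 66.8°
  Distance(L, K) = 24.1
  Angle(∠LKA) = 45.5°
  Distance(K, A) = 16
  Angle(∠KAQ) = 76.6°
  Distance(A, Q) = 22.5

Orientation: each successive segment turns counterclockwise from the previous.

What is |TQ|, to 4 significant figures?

34.78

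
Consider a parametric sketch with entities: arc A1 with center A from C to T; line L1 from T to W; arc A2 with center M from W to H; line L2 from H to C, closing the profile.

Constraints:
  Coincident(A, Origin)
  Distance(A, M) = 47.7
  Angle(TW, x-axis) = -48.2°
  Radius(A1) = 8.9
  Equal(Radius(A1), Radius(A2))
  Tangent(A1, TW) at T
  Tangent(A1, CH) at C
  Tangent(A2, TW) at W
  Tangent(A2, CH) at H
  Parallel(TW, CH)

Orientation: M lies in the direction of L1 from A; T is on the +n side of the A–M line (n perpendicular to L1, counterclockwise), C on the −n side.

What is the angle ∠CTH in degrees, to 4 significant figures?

69.54°

The slot axis is L1's direction at -48.2°, so u = (cos -48.2°, sin -48.2°) = (0.6665, -0.7455) and n = (−sin -48.2°, cos -48.2°) = (0.7455, 0.6665). A is at the origin and M lies 47.7 along u from A, so M = 47.7·u = (31.79, -35.56). Tangency of A1 to both parallel lines with radius 8.9 puts T and C at A ± 8.9·n: T = (6.635, 5.932), C = (-6.635, -5.932). Equal radii place W and H the same way about M: W = M + 8.9·n = (38.43, -29.63), H = M − 8.9·n = (25.16, -41.49). Then cos ∠CTH = TC·TH / (|TC||TH|), giving 69.54°.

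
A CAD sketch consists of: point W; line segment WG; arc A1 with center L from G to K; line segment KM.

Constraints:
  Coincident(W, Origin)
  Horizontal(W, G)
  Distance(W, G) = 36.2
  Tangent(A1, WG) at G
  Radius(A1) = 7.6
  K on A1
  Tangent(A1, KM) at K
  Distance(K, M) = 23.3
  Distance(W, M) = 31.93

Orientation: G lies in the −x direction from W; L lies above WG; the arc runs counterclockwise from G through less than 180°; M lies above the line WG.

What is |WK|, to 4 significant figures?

29.65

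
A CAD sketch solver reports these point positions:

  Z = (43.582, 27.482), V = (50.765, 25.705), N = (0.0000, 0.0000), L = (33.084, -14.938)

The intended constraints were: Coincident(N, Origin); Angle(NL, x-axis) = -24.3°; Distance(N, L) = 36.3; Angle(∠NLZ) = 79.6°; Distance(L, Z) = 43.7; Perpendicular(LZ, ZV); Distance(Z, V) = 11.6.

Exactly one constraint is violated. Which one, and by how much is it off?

Distance(Z, V) = 11.6 — off by 4.20.

N = (0.00, 0.00) ✓; NL at -24.30° ✓; |NL| = 36.30 ✓; ∠NLZ = 79.60° ✓; |LZ| = 43.70 ✓; ∠(LZ, ZV) = 90.00° ✓; |ZV| = 7.400 ✗.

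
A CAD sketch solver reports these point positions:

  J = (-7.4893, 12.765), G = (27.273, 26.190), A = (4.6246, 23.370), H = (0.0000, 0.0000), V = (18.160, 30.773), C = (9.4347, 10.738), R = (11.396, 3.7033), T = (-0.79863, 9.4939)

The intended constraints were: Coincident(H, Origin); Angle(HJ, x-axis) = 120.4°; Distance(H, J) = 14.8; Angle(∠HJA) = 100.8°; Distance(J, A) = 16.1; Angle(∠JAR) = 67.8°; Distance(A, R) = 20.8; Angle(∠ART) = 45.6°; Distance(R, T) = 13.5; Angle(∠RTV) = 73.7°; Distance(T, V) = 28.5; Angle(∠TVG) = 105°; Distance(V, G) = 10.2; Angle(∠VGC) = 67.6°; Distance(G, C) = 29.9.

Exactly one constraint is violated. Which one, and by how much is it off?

Distance(G, C) = 29.9 — off by 6.30.

H = (0.00, 0.00) ✓; HJ at 120.4° ✓; |HJ| = 14.80 ✓; ∠HJA = 100.8° ✓; |JA| = 16.10 ✓; ∠JAR = 67.80° ✓; |AR| = 20.80 ✓; ∠ART = 45.60° ✓; |RT| = 13.50 ✓; ∠RTV = 73.70° ✓; |TV| = 28.50 ✓; ∠TVG = 105.0° ✓; |VG| = 10.20 ✓; ∠VGC = 67.60° ✓; |GC| = 23.60 ✗.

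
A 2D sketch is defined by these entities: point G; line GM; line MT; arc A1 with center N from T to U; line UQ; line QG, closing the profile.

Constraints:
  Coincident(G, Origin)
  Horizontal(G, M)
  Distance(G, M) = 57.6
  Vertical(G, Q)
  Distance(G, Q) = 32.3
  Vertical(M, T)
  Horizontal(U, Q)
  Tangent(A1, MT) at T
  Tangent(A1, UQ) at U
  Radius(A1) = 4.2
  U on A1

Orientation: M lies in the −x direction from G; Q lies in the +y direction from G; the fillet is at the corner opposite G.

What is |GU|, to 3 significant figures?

62.4

The virtual corner opposite G is at (-57.6, 32.3). Since A1 is tangent to MT there, NT ⟂ MT and since A1 is tangent to UQ there, NU ⟂ UQ, with radius 4.2, so the center N sits 4.2 in from both sides at N = (-53.4, 28.1). That places the tangent points at T = (-57.6, 28.1) on MT and U = (-53.4, 32.3) on UQ. Then |GU| = |U − G| = 62.4.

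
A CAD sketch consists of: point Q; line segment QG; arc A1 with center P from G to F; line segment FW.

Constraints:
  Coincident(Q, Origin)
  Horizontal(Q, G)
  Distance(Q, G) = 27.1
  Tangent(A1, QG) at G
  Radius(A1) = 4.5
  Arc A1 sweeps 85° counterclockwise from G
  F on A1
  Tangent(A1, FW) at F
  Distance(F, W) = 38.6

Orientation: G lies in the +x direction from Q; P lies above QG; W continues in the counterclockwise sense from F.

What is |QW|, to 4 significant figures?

55.07

Q is at the origin; Q and G share the same y with |QG| = 27.1 and G on the +x side, so G = (27.10, 0.000). Since A1 is tangent to QG there, PG ⟂ QG, so P = G + (0, 4.5) = (27.10, 4.500). On A1, G sits at bearing -90° from P; an 85° counterclockwise sweep puts F at bearing -5°, so F = P + 4.5·(cos -5°, sin -5°) = (31.58, 4.108). The tangent condition forces PF to be normal to FW, so FW runs along (−sin -5°, cos -5°); with |FW| = 38.6, W = (34.95, 42.56). Then |QW| = |W − Q| = 55.07.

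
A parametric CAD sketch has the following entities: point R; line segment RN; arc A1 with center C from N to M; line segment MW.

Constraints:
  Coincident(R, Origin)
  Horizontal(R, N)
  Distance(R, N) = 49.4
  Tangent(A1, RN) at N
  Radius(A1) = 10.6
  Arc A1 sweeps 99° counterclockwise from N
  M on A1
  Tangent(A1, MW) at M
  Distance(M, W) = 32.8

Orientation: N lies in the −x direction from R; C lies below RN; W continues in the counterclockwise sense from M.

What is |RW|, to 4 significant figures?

70.64

On A1, N sits at bearing 90° from C; a 99° counterclockwise sweep puts M at bearing 189°, so M = C + 10.6·(cos 189°, sin 189°) = (-59.87, -12.26). The tangent condition forces CM to be normal to MW, so MW runs along (−sin 189°, cos 189°); with |MW| = 32.8, W = (-54.74, -44.65). Then |RW| = |W − R| = 70.64.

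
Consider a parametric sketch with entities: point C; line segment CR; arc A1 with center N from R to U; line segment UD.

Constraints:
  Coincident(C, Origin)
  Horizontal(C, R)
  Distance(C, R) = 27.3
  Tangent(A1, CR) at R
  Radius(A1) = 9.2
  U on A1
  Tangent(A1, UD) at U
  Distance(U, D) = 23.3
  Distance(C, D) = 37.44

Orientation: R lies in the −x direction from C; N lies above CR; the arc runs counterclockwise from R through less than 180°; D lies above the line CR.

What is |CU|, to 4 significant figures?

20.36

Checks: |CR| = 27.30 ✓; |NU| = 9.200 ✓; ∠(NU, UD) = 90.00° ✓; |UD| = 23.30 ✓; |CD| = 37.44 ✓.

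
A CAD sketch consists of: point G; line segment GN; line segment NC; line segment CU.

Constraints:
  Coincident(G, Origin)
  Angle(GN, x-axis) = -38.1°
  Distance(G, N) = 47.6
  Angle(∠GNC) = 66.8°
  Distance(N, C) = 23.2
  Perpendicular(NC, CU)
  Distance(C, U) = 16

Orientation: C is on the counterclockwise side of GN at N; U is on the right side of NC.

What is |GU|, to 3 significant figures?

59.9

G is at the origin; GN runs at -38.1° with length 47.6, so N = 47.6·(cos -38.1°, sin -38.1°) = (37.5, -29.4). ∠GNC = 66.8°, so NC runs at -38.1° + (180° − 66.8°) = 75.1° from the x-axis; with |NC| = 23.2, C = N + 23.2·(cos 75.1°, sin 75.1°) = (43.4, -6.95). NC is perpendicular to CU; with |CU| = 16.0 on the right of NC, U = C + 16.0·(0.966, -0.257) = (58.9, -11.1). Then |GU| = |U − G| = 59.9.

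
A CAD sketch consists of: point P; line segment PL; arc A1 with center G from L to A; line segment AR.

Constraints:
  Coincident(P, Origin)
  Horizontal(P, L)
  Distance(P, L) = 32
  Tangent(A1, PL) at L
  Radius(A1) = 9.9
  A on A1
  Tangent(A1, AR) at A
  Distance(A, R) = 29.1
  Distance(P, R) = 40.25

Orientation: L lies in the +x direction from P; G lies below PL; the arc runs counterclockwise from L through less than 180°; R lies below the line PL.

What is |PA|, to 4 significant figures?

23.68

Checks: ∠(GL, LP) = 90.00° ✓; |GL| = 9.900 ✓; |GA| = 9.900 ✓; ∠(GA, AR) = 90.00° ✓; |AR| = 29.10 ✓; |PR| = 40.25 ✓.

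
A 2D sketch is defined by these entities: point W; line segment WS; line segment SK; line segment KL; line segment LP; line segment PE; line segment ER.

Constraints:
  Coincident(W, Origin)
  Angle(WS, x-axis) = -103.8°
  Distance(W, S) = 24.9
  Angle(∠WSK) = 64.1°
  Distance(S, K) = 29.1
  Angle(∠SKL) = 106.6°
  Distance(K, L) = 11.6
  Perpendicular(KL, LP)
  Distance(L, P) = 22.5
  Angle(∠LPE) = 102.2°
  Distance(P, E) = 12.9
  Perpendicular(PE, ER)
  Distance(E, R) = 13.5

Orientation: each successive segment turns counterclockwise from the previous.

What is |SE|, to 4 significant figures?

7.774

W is at the origin; WS runs at -103.8° with length 24.9, so S = (-5.939, -24.18). ∠WSK = 64.1° gives SK at 12.10° from the x-axis; with |SK| = 29.1, K = (22.51, -18.08). ∠SKL = 106.6° gives KL at 85.50° from the x-axis; with |KL| = 11.6, L = (23.42, -6.517). KL ⟂ LP, so LP runs at 175.5°; with |LP| = 22.5, P = (0.9935, -4.752). ∠LPE = 102.2° gives PE at -106.7° from the x-axis; with |PE| = 12.9, E = (-2.713, -17.11). Then |SE| = |E − S| = 7.774.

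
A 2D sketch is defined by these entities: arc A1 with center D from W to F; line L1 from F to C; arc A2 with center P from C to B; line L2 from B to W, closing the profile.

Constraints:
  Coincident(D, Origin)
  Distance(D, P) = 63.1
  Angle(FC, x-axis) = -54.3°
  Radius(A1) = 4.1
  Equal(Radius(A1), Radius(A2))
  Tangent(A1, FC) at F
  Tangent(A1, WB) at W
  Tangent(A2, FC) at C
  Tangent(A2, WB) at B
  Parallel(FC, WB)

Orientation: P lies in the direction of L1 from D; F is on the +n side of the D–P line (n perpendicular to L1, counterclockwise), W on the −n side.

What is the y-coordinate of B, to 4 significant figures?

-53.63

Tangency of A1 to both parallel lines with radius 4.1 puts F and W at D ± 4.1·n: F = (3.330, 2.393), W = (-3.330, -2.393). Equal radii place C and B the same way about P: C = P + 4.1·n = (40.15, -48.85), B = P − 4.1·n = (33.49, -53.63). So B.y = -53.63.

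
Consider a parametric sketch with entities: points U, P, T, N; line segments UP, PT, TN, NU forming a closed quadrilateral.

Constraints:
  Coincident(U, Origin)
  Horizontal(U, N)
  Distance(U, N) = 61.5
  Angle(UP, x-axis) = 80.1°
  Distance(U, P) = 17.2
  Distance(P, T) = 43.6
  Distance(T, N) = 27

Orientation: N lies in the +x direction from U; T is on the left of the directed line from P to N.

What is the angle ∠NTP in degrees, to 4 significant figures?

117.4°

Checks: |PT| = 43.60 ✓; |TN| = 27.00 ✓.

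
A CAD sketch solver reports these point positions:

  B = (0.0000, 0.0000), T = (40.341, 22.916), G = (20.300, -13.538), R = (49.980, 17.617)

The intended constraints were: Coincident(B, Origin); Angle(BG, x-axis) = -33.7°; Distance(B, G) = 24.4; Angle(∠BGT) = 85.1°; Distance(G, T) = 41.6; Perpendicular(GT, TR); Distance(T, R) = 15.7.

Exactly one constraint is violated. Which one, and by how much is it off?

Distance(T, R) = 15.7 — off by 4.70.

B = (0.00, 0.00) ✓; BG at -33.70° ✓; |BG| = 24.40 ✓; ∠BGT = 85.10° ✓; |GT| = 41.60 ✓; ∠(GT, TR) = 90.00° ✓; |TR| = 11.00 ✗.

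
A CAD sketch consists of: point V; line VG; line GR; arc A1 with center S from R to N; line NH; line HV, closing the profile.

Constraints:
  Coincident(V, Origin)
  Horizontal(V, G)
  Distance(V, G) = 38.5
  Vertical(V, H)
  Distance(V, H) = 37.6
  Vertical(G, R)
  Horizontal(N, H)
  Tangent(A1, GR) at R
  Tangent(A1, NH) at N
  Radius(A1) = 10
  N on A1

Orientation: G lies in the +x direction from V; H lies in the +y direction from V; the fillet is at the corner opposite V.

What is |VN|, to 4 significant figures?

47.18

The virtual corner opposite V is at (38.50, 37.60). Tangency of A1 to GR means the radius SR is perpendicular to GR and tangency of A1 to NH means the radius SN is perpendicular to NH, with radius 10.0, so the center S sits 10.0 in from both sides at S = (28.50, 27.60). That places the tangent points at R = (38.50, 27.60) on GR and N = (28.50, 37.60) on NH. Then |VN| = |N − V| = 47.18.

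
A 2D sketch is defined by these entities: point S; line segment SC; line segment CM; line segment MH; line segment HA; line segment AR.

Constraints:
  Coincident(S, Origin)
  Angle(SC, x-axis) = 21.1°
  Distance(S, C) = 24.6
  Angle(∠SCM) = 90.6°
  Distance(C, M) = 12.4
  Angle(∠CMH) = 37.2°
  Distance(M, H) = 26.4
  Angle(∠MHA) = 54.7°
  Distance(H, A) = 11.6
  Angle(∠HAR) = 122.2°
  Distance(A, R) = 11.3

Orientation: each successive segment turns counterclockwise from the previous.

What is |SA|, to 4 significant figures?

22.04

S is at the origin; SC runs at 21.1° with length 24.6, so C = (22.95, 8.856). ∠SCM = 90.6° gives CM at 110.5° from the x-axis; with |CM| = 12.4, M = (18.61, 20.47). ∠CMH = 37.2° gives MH at -106.7° from the x-axis; with |MH| = 26.4, H = (11.02, -4.816). ∠MHA = 54.7° gives HA at 18.60° from the x-axis; with |HA| = 11.6, A = (22.02, -1.116). Then |SA| = |A − S| = 22.04.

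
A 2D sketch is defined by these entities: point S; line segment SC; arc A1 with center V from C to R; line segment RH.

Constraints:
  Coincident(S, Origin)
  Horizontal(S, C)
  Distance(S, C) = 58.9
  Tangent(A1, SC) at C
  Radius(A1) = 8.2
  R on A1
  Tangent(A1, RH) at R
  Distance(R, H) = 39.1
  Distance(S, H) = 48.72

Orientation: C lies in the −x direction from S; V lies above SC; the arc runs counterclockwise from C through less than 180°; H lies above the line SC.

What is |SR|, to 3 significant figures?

52.1

Checks: S.y = 0.00, C.y = 0.00 ✓; |VC| = 8.200 ✓; |VR| = 8.200 ✓; ∠(VR, RH) = 90.00° ✓; |RH| = 39.10 ✓; |SH| = 48.72 ✓.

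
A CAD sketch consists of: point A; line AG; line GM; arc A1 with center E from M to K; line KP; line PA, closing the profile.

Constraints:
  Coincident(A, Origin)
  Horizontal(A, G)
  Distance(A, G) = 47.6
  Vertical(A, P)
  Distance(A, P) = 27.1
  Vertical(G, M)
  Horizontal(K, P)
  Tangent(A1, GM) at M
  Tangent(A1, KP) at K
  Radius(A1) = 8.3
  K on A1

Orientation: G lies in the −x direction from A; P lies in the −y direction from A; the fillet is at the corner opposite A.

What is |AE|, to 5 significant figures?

43.565

AP is vertical with |AP| = 27.1 and P on the −y side, so P = (0.0000, -27.100). The virtual corner opposite A is at (-47.600, -27.100). A1 meets GM tangentially, so EM is at right angles to GM and the tangent condition forces EK to be normal to KP, with radius 8.3, so the center E sits 8.3 in from both sides at E = (-39.300, -18.800). Then |AE| = |E − A| = 43.565.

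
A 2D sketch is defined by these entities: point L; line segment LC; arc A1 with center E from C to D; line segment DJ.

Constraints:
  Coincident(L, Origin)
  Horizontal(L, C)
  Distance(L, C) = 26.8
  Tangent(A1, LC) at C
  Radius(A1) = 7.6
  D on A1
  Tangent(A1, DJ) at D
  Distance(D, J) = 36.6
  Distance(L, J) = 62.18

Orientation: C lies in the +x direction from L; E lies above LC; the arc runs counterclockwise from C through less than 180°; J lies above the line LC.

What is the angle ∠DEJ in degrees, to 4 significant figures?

78.27°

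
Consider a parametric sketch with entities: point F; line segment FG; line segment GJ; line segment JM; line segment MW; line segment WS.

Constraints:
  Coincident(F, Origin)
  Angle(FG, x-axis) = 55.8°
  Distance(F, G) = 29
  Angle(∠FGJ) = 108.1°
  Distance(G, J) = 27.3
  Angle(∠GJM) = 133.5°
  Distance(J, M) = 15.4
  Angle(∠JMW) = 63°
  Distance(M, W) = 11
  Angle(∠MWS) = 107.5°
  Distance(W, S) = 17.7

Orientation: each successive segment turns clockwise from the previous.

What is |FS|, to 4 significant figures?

38.49

F is at the origin; FG runs at 55.8° with length 29.0, so G = (16.30, 23.99). ∠FGJ = 108.1° gives GJ at -16.10° from the x-axis; with |GJ| = 27.3, J = (42.53, 16.41). ∠GJM = 133.5° gives JM at -62.60° from the x-axis; with |JM| = 15.4, M = (49.62, 2.742). ∠JMW = 63.0° gives MW at -179.6° from the x-axis; with |MW| = 11.0, W = (38.62, 2.665). ∠MWS = 107.5° gives WS at 107.9° from the x-axis; with |WS| = 17.7, S = (33.18, 19.51). Then |FS| = |S − F| = 38.49.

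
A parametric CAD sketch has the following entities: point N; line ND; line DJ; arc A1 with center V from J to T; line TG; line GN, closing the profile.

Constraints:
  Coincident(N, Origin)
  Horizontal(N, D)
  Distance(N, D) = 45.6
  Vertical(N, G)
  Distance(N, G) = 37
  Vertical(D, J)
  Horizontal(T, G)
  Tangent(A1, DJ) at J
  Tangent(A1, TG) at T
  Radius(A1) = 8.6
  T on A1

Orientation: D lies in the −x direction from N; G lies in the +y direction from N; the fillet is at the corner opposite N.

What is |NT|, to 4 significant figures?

52.33

N is at the origin; N and D share the same y with |ND| = 45.6 and D on the −x side, so D = (-45.60, 0.000). NG is vertical with |NG| = 37.0 and G on the +y side, so G = (0.000, 37.00). The virtual corner opposite N is at (-45.60, 37.00). Since A1 is tangent to DJ there, VJ ⟂ DJ and tangency of A1 to TG means the radius VT is perpendicular to TG, with radius 8.6, so the center V sits 8.6 in from both sides at V = (-37.00, 28.40). That places the tangent points at J = (-45.60, 28.40) on DJ and T = (-37.00, 37.00) on TG. Then |NT| = |T − N| = 52.33.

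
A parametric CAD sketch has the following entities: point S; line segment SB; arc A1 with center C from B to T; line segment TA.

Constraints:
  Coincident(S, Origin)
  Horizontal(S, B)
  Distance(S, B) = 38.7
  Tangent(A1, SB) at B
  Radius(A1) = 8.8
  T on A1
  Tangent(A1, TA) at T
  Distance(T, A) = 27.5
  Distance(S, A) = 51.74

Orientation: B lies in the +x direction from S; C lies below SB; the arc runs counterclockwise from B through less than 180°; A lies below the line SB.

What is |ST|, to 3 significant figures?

31.9

Checks: ∠(CB, BS) = 90.00° ✓; |CB| = 8.800 ✓; |CT| = 8.800 ✓; ∠(CT, TA) = 90.00° ✓; |TA| = 27.50 ✓; |SA| = 51.74 ✓.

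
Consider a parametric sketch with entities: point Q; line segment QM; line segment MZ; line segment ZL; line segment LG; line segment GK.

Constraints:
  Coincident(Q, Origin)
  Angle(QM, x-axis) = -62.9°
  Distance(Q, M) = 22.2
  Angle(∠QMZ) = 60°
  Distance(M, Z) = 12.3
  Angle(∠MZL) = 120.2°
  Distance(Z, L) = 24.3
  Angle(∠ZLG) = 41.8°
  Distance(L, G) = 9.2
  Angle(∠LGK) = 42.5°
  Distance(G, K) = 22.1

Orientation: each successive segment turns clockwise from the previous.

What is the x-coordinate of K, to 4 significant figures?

-25.27

∠ZLG = 41.8° gives LG at -20.90° from the x-axis; with |LG| = 9.2, G = (-4.722, -0.8290). ∠LGK = 42.5° gives GK at -158.4° from the x-axis; with |GK| = 22.1, K = (-25.27, -8.965). So K.x = -25.27.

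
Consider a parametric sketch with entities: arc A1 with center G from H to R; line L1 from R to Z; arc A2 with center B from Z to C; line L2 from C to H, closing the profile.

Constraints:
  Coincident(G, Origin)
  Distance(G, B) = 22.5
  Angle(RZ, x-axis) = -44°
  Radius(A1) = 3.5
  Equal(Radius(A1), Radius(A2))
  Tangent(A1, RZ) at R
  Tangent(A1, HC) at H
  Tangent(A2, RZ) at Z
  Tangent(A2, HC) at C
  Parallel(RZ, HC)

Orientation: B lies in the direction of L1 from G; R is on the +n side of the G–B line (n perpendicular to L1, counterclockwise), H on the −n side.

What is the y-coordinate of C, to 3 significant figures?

-18.1

The slot axis is L1's direction at -44.0°, so u = (cos -44.0°, sin -44.0°) = (0.719, -0.695) and n = (−sin -44.0°, cos -44.0°) = (0.695, 0.719). G is at the origin and B lies 22.5 along u from G, so B = 22.5·u = (16.2, -15.6). Tangency of A1 to both parallel lines with radius 3.5 puts R and H at G ± 3.5·n: R = (2.43, 2.52), H = (-2.43, -2.52). Equal radii place Z and C the same way about B: Z = B + 3.5·n = (18.6, -13.1), C = B − 3.5·n = (13.8, -18.1). So C.y = -18.1.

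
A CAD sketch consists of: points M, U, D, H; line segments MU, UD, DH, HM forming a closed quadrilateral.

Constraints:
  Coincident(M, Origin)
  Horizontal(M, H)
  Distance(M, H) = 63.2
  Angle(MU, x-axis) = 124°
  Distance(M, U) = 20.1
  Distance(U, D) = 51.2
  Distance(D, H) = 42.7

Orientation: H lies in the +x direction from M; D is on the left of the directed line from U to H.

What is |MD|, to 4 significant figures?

50.09

M is at the origin; M and H share the same y with |MH| = 63.2 and H in +x, so H = (63.2, 0). MU runs at 124.0° with |MU| = 20.1, so U = (-11.24, 16.66). D is determined by |UD| = 51.2 and |DH| = 42.7 together: it lies at the intersection of circle(U, 51.2) and circle(H, 42.7). With |UH| = 76.28, the foot of the radical line on UH is 43.37 from U and the perpendicular offset is √(51.2² − 43.37²) = 27.21. Taking the left-of-UH solution: D = (37.03, 33.74).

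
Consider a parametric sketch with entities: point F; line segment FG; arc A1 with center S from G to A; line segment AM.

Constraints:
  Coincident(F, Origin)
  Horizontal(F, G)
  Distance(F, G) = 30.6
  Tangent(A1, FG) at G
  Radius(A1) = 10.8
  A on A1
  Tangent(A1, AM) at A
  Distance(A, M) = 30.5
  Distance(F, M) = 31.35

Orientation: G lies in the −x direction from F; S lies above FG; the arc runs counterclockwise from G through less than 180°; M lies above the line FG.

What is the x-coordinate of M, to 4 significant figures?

-5.251

Checks: ∠(SG, GF) = 90.00° ✓; |SG| = 10.80 ✓; |SA| = 10.80 ✓; ∠(SA, AM) = 90.00° ✓; |AM| = 30.50 ✓; |FM| = 31.35 ✓.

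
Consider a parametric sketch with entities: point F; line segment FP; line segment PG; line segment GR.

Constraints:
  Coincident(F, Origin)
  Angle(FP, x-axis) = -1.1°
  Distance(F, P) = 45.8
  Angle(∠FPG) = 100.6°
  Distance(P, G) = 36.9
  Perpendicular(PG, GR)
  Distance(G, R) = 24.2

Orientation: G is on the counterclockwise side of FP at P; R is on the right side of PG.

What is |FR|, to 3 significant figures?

82.7

∠FPG = 100.6°, so PG runs at -1.1° + (180° − 100.6°) = 78.3° from the x-axis; with |PG| = 36.9, G = P + 36.9·(cos 78.3°, sin 78.3°) = (53.3, 35.3). The perpendicularity gives GR at right angles to PG; with |GR| = 24.2 on the right of PG, R = G + 24.2·(0.979, -0.203) = (77.0, 30.3). Then |FR| = |R − F| = 82.7.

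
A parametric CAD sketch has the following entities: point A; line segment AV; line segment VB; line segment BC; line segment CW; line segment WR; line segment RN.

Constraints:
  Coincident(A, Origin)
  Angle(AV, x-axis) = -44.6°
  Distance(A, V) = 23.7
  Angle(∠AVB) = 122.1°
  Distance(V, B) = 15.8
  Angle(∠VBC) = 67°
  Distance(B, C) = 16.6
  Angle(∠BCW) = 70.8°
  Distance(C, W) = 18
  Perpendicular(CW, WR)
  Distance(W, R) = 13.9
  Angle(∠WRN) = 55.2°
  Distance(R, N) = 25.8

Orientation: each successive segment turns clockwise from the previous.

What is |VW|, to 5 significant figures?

5.1320

∠VBC = 67.0° gives BC at 144.50° from the x-axis; with |BC| = 16.6, C = (-0.059046, -22.427). ∠BCW = 70.8° gives CW at 35.300° from the x-axis; with |CW| = 18.0, W = (14.631, -12.025). Then |VW| = |W − V| = 5.1320.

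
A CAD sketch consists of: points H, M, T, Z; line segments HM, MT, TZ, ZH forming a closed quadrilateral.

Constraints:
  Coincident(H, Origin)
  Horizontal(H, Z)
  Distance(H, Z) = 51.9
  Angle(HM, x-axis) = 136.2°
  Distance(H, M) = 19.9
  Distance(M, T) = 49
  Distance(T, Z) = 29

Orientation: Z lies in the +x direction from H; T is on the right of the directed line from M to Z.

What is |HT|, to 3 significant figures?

29.6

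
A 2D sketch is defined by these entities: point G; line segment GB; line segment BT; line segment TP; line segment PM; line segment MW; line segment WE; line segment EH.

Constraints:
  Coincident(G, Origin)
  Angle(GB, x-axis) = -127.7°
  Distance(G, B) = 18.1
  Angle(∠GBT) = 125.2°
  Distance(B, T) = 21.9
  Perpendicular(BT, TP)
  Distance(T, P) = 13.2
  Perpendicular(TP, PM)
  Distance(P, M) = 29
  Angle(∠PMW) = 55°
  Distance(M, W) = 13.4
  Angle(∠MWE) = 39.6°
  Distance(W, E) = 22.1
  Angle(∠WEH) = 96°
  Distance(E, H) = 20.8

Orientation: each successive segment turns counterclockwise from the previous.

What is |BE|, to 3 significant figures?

24.4

G is at the origin; GB runs at -127.7° with length 18.1, so B = (-11.1, -14.3). ∠GBT = 125.2° gives BT at -72.9° from the x-axis; with |BT| = 21.9, T = (-4.63, -35.3). BT is perpendicular to TP, so TP runs at 17.1°; with |TP| = 13.2, P = (7.99, -31.4). TP ⟂ PM, so PM runs at 107°; with |PM| = 29.0, M = (-0.540, -3.65). ∠PMW = 55.0° gives MW at -128° from the x-axis; with |MW| = 13.4, W = (-8.77, -14.2). ∠MWE = 39.6° gives WE at 12.5° from the x-axis; with |WE| = 22.1, E = (12.8, -9.44). Then |BE| = |E − B| = 24.4.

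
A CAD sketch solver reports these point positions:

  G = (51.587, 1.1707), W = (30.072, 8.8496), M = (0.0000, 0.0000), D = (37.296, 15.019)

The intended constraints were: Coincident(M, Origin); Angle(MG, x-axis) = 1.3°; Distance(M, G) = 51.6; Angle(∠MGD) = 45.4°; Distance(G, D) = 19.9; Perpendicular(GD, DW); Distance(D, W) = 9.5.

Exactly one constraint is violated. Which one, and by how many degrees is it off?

Perpendicular(GD, DW) — off by 5.40°.

M = (0.00, 0.00) ✓; MG at 1.300° ✓; |MG| = 51.60 ✓; ∠MGD = 45.40° ✓; |GD| = 19.90 ✓; ∠(GD, DW) = 84.60° ✗; |DW| = 9.500 ✓.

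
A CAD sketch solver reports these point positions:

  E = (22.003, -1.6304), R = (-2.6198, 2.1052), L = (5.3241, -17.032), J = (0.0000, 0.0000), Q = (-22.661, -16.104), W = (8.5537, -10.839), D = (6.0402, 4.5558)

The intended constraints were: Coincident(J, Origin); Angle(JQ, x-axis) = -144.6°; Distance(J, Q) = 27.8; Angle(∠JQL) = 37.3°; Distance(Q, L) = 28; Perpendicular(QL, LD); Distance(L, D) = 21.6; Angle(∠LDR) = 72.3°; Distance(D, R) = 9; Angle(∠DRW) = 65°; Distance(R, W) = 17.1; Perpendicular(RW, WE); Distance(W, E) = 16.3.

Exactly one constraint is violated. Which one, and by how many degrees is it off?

Perpendicular(RW, WE) — off by 6.40°.

J = (0.00, 0.00) ✓; JQ at -144.6° ✓; |JQ| = 27.80 ✓; ∠JQL = 37.30° ✓; |QL| = 28.00 ✓; ∠(QL, LD) = 90.00° ✓; |LD| = 21.60 ✓; ∠LDR = 72.30° ✓; |DR| = 9.000 ✓; ∠DRW = 65.00° ✓; |RW| = 17.10 ✓; ∠(RW, WE) = 83.60° ✗; |WE| = 16.30 ✓.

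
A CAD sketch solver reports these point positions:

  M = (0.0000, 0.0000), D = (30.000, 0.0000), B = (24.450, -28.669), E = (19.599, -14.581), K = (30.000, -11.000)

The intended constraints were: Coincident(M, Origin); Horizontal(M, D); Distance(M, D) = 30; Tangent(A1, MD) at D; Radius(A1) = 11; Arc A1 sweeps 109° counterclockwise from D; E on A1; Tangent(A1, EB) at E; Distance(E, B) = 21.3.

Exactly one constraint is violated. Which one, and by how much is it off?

Distance(E, B) = 21.3 — off by 6.40.

M = (0.00, 0.00) ✓; M.y = 0.00, D.y = 0.00 ✓; |MD| = 30.00 ✓; ∠(KD, DM) = 90.00° ✓; |KD| = 11.00 ✓; bearing(K→E) − bearing(K→D) = 109.0° ✓; |KE| = 11.00 ✓; ∠(KE, EB) = 90.00° ✓; |EB| = 14.90 ✗.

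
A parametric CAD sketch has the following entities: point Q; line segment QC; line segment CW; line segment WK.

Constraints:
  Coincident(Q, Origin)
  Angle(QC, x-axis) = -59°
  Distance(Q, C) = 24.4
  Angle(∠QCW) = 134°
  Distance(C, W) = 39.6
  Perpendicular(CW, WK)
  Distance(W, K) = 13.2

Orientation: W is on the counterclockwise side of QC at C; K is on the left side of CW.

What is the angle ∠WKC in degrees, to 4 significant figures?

71.57°

Q is at the origin; QC runs at -59.0° with length 24.4, so C = 24.4·(cos -59.0°, sin -59.0°) = (12.57, -20.91). ∠QCW = 134.0°, so CW runs at -59.0° + (180° − 134.0°) = -13.00° from the x-axis; with |CW| = 39.6, W = C + 39.6·(cos -13.00°, sin -13.00°) = (51.15, -29.82). CW is perpendicular to WK; with |WK| = 13.2 on the left of CW, K = W + 13.2·(0.2250, 0.9744) = (54.12, -16.96). Then cos ∠WKC = KW·KC / (|KW||KC|), giving 71.57°.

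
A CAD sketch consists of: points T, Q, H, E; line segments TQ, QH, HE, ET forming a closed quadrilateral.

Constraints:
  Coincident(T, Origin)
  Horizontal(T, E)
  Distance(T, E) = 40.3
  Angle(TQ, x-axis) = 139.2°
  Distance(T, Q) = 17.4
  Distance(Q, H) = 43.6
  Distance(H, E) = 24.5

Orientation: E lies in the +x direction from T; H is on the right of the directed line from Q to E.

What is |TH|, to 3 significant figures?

26.2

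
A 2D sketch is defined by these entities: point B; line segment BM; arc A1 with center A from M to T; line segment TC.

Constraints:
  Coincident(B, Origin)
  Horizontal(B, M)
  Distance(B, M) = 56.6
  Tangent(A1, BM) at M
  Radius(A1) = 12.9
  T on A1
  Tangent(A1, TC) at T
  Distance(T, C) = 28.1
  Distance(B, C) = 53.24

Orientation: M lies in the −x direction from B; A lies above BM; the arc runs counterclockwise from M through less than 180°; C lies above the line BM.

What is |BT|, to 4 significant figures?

45.15

Checks: B = (0.00, 0.00) ✓; ∠(AM, MB) = 90.00° ✓; |AT| = 12.90 ✓; ∠(AT, TC) = 90.00° ✓; |TC| = 28.10 ✓; |BC| = 53.24 ✓.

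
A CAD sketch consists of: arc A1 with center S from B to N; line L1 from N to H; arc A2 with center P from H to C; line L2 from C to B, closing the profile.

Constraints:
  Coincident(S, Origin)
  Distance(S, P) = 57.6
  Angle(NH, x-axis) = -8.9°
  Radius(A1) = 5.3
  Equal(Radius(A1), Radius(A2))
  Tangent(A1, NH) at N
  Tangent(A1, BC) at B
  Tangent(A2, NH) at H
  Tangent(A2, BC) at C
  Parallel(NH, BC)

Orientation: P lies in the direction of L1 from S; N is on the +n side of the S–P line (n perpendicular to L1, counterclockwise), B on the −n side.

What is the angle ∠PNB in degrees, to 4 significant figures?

84.74°

S is at the origin and P lies 57.6 along u from S, so P = 57.6·u = (56.91, -8.911). Tangency of A1 to both parallel lines with radius 5.3 puts N and B at S ± 5.3·n: N = (0.8200, 5.236), B = (-0.8200, -5.236). Then cos ∠PNB = NP·NB / (|NP||NB|), giving 84.74°.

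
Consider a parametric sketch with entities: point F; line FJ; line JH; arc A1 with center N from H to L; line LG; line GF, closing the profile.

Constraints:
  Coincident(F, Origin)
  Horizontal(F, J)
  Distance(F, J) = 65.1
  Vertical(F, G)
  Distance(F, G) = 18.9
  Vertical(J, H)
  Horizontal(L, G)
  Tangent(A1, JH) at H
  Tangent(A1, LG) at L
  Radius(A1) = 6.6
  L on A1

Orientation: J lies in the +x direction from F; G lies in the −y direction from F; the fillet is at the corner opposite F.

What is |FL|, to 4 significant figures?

61.48

F is at the origin; F and J share the same y with |FJ| = 65.1 and J on the +x side, so J = (65.10, 0.000). FG is vertical with |FG| = 18.9 and G on the −y side, so G = (0.000, -18.90). The virtual corner opposite F is at (65.10, -18.90). A1 meets JH tangentially, so NH is at right angles to JH and the tangent condition forces NL to be normal to LG, with radius 6.6, so the center N sits 6.6 in from both sides at N = (58.50, -12.30). That places the tangent points at H = (65.10, -12.30) on JH and L = (58.50, -18.90) on LG. Then |FL| = |L − F| = 61.48.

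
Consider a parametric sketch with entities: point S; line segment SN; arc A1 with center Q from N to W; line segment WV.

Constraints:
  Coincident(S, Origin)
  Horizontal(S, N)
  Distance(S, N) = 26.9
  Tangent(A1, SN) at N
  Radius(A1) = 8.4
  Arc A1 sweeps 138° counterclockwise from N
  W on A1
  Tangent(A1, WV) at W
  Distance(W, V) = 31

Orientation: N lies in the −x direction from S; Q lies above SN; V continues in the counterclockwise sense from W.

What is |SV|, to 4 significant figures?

56.71

S is at the origin; SN is horizontal with |SN| = 26.9 and N on the −x side, so N = (-26.90, 0.000). Since A1 is tangent to SN there, QN ⟂ SN, so Q = N + (0, 8.4) = (-26.90, 8.400). On A1, N sits at bearing -90° from Q; a 138° counterclockwise sweep puts W at bearing 48°, so W = Q + 8.4·(cos 48°, sin 48°) = (-21.28, 14.64). Since A1 is tangent to WV there, QW ⟂ WV, so WV runs along (−sin 48°, cos 48°); with |WV| = 31.0, V = (-44.32, 35.39). Then |SV| = |V − S| = 56.71.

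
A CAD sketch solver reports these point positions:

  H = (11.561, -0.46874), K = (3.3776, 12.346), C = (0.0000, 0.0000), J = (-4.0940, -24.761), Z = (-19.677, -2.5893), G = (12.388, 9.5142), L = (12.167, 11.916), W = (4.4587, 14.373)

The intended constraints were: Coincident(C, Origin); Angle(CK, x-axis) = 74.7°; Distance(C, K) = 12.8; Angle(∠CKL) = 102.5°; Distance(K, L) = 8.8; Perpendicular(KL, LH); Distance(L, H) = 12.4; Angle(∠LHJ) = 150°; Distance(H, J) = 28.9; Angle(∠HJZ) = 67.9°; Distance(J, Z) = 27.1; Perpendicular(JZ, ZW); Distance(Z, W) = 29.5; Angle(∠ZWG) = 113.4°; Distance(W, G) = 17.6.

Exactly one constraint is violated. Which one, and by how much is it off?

Distance(W, G) = 17.6 — off by 8.30.

C = (0.00, 0.00) ✓; CK at 74.70° ✓; |CK| = 12.80 ✓; ∠CKL = 102.5° ✓; |KL| = 8.800 ✓; ∠(KL, LH) = 90.00° ✓; |LH| = 12.40 ✓; ∠LHJ = 150.0° ✓; |HJ| = 28.90 ✓; ∠HJZ = 67.90° ✓; |JZ| = 27.10 ✓; ∠(JZ, ZW) = 90.00° ✓; |ZW| = 29.50 ✓; ∠ZWG = 113.4° ✓; |WG| = 9.300 ✗.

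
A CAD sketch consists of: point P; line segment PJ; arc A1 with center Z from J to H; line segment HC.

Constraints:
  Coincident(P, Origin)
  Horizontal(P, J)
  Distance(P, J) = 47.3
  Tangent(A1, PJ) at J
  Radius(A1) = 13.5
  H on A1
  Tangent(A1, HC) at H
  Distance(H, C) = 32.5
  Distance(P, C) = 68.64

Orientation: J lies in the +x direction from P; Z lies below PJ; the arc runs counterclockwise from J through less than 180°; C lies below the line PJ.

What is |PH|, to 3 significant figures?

39.9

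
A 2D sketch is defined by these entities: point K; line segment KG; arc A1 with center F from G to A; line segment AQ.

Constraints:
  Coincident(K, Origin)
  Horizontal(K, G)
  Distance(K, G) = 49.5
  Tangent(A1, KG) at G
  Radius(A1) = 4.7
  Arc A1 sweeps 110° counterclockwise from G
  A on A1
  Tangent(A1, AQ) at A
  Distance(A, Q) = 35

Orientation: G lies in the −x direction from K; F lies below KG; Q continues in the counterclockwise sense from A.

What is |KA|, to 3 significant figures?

54.3

K is at the origin; K and G share the same y with |KG| = 49.5 and G on the −x side, so G = (-49.5, 0.00). A1 meets KG tangentially, so FG is at right angles to KG, so F = G + (0, -4.7) = (-49.5, -4.70). On A1, G sits at bearing 90° from F; a 110° counterclockwise sweep puts A at bearing 200°, so A = F + 4.7·(cos 200°, sin 200°) = (-53.9, -6.31). Then |KA| = |A − K| = 54.3.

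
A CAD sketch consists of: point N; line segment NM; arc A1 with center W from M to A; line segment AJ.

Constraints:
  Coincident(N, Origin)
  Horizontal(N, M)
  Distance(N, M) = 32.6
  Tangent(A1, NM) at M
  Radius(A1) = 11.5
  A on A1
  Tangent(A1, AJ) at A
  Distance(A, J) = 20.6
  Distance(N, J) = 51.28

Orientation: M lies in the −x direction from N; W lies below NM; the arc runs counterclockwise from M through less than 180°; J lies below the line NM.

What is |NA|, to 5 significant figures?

46.054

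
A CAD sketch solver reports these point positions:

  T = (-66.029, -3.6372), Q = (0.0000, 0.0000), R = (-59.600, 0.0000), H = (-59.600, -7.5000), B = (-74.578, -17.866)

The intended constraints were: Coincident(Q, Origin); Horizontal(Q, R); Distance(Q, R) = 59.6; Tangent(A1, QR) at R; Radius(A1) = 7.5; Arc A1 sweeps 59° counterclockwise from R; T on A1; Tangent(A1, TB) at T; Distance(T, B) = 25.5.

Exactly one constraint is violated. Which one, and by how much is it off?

Distance(T, B) = 25.5 — off by 8.90.

Q = (0.00, 0.00) ✓; Q.y = 0.00, R.y = 0.00 ✓; |QR| = 59.60 ✓; ∠(HR, RQ) = 90.00° ✓; |HR| = 7.500 ✓; bearing(H→T) − bearing(H→R) = 59.00° ✓; |HT| = 7.500 ✓; ∠(HT, TB) = 90.00° ✓; |TB| = 16.60 ✗.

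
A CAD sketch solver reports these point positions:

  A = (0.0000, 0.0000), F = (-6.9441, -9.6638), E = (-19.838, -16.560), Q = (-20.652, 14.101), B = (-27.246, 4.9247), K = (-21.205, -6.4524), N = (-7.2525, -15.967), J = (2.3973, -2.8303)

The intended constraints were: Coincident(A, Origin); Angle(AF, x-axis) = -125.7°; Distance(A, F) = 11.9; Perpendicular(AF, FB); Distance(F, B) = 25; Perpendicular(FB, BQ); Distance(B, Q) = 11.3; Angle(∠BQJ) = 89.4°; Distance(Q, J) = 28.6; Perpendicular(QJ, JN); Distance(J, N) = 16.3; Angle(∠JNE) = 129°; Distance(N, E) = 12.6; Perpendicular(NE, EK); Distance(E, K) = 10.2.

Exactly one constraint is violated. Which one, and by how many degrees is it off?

Perpendicular(NE, EK) — off by 5.00°.

A = (0.00, 0.00) ✓; AF at -125.7° ✓; |AF| = 11.90 ✓; ∠(AF, FB) = 90.00° ✓; |FB| = 25.00 ✓; ∠(FB, BQ) = 90.00° ✓; |BQ| = 11.30 ✓; ∠BQJ = 89.40° ✓; |QJ| = 28.60 ✓; ∠(QJ, JN) = 90.00° ✓; |JN| = 16.30 ✓; ∠JNE = 129.0° ✓; |NE| = 12.60 ✓; ∠(NE, EK) = 85.00° ✗; |EK| = 10.20 ✓.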